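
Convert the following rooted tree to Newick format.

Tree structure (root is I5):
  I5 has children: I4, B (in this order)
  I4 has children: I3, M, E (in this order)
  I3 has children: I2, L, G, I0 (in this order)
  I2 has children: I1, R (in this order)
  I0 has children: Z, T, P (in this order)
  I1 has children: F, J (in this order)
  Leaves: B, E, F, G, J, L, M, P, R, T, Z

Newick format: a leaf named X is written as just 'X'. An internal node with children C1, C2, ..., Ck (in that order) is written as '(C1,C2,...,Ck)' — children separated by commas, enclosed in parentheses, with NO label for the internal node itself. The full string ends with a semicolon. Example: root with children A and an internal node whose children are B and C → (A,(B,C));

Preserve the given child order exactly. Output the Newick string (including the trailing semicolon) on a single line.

internal I5 with children ['I4', 'B']
  internal I4 with children ['I3', 'M', 'E']
    internal I3 with children ['I2', 'L', 'G', 'I0']
      internal I2 with children ['I1', 'R']
        internal I1 with children ['F', 'J']
          leaf 'F' → 'F'
          leaf 'J' → 'J'
        → '(F,J)'
        leaf 'R' → 'R'
      → '((F,J),R)'
      leaf 'L' → 'L'
      leaf 'G' → 'G'
      internal I0 with children ['Z', 'T', 'P']
        leaf 'Z' → 'Z'
        leaf 'T' → 'T'
        leaf 'P' → 'P'
      → '(Z,T,P)'
    → '(((F,J),R),L,G,(Z,T,P))'
    leaf 'M' → 'M'
    leaf 'E' → 'E'
  → '((((F,J),R),L,G,(Z,T,P)),M,E)'
  leaf 'B' → 'B'
→ '(((((F,J),R),L,G,(Z,T,P)),M,E),B)'
Final: (((((F,J),R),L,G,(Z,T,P)),M,E),B);

Answer: (((((F,J),R),L,G,(Z,T,P)),M,E),B);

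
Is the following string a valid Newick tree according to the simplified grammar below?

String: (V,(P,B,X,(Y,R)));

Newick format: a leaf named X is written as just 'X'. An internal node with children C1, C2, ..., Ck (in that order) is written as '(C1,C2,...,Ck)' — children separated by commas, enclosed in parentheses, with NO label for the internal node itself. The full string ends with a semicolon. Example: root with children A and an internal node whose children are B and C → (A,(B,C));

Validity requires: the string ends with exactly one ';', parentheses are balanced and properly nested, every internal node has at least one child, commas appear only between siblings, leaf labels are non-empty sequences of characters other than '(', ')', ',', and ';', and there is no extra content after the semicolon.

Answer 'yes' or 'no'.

Answer: yes

Derivation:
Input: (V,(P,B,X,(Y,R)));
Paren balance: 3 '(' vs 3 ')' OK
Ends with single ';': True
Full parse: OK
Valid: True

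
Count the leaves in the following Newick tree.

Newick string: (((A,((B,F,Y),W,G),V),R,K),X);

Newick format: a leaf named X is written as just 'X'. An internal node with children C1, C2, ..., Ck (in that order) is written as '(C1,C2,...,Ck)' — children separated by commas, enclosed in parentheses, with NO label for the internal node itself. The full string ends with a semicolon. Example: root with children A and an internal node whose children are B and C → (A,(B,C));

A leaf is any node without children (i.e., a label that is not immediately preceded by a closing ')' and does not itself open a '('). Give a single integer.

Answer: 10

Derivation:
Newick: (((A,((B,F,Y),W,G),V),R,K),X);
Scan left-to-right; a leaf is any maximal label run not followed by '(':
  pos 3: leaf 'A' → count = 1
  pos 7: leaf 'B' → count = 2
  pos 9: leaf 'F' → count = 3
  pos 11: leaf 'Y' → count = 4
  pos 14: leaf 'W' → count = 5
  pos 16: leaf 'G' → count = 6
  pos 19: leaf 'V' → count = 7
  pos 22: leaf 'R' → count = 8
  pos 24: leaf 'K' → count = 9
  pos 27: leaf 'X' → count = 10
Total leaves: 10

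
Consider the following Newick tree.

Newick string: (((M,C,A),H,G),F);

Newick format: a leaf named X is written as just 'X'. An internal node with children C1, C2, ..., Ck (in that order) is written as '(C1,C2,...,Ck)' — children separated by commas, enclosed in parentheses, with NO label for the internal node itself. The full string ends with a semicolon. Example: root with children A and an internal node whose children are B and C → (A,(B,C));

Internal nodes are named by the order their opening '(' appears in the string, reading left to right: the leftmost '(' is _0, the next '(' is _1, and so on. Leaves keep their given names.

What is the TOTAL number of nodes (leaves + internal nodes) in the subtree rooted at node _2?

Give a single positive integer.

Answer: 4

Derivation:
Newick: (((M,C,A),H,G),F);
Locate _2: it is the '(' at position 2 (the 3rd '(' reading left to right).
Query: subtree rooted at _2
_2: subtree_size = 1 + 3
  M: subtree_size = 1 + 0
  C: subtree_size = 1 + 0
  A: subtree_size = 1 + 0
Total subtree size of _2: 4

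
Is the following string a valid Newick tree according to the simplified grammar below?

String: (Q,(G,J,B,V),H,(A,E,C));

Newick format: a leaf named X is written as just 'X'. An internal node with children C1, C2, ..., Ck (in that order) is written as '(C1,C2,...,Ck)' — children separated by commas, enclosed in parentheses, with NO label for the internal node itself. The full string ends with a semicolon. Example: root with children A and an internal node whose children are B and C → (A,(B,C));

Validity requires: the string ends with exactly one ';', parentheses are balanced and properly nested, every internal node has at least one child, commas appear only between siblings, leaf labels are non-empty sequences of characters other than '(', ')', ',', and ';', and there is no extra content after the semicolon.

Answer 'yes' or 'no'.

Answer: yes

Derivation:
Input: (Q,(G,J,B,V),H,(A,E,C));
Paren balance: 3 '(' vs 3 ')' OK
Ends with single ';': True
Full parse: OK
Valid: True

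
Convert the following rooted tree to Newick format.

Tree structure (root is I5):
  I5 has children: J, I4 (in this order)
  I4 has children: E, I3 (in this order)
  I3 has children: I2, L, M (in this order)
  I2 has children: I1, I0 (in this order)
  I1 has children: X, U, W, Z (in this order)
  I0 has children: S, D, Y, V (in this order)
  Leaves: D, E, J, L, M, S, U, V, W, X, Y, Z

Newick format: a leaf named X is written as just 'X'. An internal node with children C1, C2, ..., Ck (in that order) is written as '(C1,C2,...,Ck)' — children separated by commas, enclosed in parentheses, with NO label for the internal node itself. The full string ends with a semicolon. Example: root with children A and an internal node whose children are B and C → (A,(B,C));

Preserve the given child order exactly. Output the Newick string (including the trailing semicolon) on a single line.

internal I5 with children ['J', 'I4']
  leaf 'J' → 'J'
  internal I4 with children ['E', 'I3']
    leaf 'E' → 'E'
    internal I3 with children ['I2', 'L', 'M']
      internal I2 with children ['I1', 'I0']
        internal I1 with children ['X', 'U', 'W', 'Z']
          leaf 'X' → 'X'
          leaf 'U' → 'U'
          leaf 'W' → 'W'
          leaf 'Z' → 'Z'
        → '(X,U,W,Z)'
        internal I0 with children ['S', 'D', 'Y', 'V']
          leaf 'S' → 'S'
          leaf 'D' → 'D'
          leaf 'Y' → 'Y'
          leaf 'V' → 'V'
        → '(S,D,Y,V)'
      → '((X,U,W,Z),(S,D,Y,V))'
      leaf 'L' → 'L'
      leaf 'M' → 'M'
    → '(((X,U,W,Z),(S,D,Y,V)),L,M)'
  → '(E,(((X,U,W,Z),(S,D,Y,V)),L,M))'
→ '(J,(E,(((X,U,W,Z),(S,D,Y,V)),L,M)))'
Final: (J,(E,(((X,U,W,Z),(S,D,Y,V)),L,M)));

Answer: (J,(E,(((X,U,W,Z),(S,D,Y,V)),L,M)));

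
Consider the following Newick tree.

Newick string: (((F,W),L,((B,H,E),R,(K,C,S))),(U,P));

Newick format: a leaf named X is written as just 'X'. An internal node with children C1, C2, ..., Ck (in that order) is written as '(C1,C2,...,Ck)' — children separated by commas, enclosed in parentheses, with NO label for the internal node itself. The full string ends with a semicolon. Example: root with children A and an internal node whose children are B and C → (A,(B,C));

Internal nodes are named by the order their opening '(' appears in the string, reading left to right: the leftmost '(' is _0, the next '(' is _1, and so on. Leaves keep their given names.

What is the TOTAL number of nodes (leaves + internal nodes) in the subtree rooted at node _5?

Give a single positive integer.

Newick: (((F,W),L,((B,H,E),R,(K,C,S))),(U,P));
Locate _5: it is the '(' at position 21 (the 6th '(' reading left to right).
Query: subtree rooted at _5
_5: subtree_size = 1 + 3
  K: subtree_size = 1 + 0
  C: subtree_size = 1 + 0
  S: subtree_size = 1 + 0
Total subtree size of _5: 4

Answer: 4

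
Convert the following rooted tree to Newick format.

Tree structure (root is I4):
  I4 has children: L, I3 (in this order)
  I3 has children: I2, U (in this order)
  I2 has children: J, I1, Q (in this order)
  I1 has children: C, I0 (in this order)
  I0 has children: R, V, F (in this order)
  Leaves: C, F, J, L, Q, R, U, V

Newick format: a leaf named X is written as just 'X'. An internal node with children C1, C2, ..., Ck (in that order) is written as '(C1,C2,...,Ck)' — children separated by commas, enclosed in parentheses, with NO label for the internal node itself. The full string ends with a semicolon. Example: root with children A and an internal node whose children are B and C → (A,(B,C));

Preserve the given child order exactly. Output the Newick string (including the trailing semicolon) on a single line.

Answer: (L,((J,(C,(R,V,F)),Q),U));

Derivation:
internal I4 with children ['L', 'I3']
  leaf 'L' → 'L'
  internal I3 with children ['I2', 'U']
    internal I2 with children ['J', 'I1', 'Q']
      leaf 'J' → 'J'
      internal I1 with children ['C', 'I0']
        leaf 'C' → 'C'
        internal I0 with children ['R', 'V', 'F']
          leaf 'R' → 'R'
          leaf 'V' → 'V'
          leaf 'F' → 'F'
        → '(R,V,F)'
      → '(C,(R,V,F))'
      leaf 'Q' → 'Q'
    → '(J,(C,(R,V,F)),Q)'
    leaf 'U' → 'U'
  → '((J,(C,(R,V,F)),Q),U)'
→ '(L,((J,(C,(R,V,F)),Q),U))'
Final: (L,((J,(C,(R,V,F)),Q),U));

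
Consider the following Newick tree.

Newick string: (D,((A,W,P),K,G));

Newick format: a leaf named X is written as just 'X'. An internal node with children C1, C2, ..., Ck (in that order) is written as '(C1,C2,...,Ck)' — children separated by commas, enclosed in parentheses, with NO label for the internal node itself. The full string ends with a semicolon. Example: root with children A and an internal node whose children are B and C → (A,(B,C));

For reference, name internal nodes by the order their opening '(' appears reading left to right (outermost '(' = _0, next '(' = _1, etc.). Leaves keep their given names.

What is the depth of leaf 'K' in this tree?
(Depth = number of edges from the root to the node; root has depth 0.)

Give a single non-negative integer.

Answer: 2

Derivation:
Newick: (D,((A,W,P),K,G));
Naming internals by '(' encounter order: outermost '(' = _0, next = _1, ...
Query node: K
Path from root: _0 -> _1 -> K
Depth of K: 2 (number of edges from root)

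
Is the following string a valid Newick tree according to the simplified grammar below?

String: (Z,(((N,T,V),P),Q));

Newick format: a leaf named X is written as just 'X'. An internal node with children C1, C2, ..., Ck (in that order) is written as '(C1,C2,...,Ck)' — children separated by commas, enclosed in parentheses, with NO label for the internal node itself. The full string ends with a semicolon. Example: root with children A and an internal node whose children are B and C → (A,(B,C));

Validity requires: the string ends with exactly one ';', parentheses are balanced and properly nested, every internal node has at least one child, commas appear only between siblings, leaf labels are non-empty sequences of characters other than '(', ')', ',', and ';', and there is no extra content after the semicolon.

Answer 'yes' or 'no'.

Answer: yes

Derivation:
Input: (Z,(((N,T,V),P),Q));
Paren balance: 4 '(' vs 4 ')' OK
Ends with single ';': True
Full parse: OK
Valid: True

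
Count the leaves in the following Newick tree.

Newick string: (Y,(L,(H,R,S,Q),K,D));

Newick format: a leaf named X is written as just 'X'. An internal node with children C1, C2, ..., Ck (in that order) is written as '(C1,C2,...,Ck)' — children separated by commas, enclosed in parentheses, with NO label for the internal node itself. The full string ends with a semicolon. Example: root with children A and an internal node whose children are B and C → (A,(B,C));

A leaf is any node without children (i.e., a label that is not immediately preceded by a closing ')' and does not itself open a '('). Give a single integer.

Newick: (Y,(L,(H,R,S,Q),K,D));
Scan left-to-right; a leaf is any maximal label run not followed by '(':
  pos 1: leaf 'Y' → count = 1
  pos 4: leaf 'L' → count = 2
  pos 7: leaf 'H' → count = 3
  pos 9: leaf 'R' → count = 4
  pos 11: leaf 'S' → count = 5
  pos 13: leaf 'Q' → count = 6
  pos 16: leaf 'K' → count = 7
  pos 18: leaf 'D' → count = 8
Total leaves: 8

Answer: 8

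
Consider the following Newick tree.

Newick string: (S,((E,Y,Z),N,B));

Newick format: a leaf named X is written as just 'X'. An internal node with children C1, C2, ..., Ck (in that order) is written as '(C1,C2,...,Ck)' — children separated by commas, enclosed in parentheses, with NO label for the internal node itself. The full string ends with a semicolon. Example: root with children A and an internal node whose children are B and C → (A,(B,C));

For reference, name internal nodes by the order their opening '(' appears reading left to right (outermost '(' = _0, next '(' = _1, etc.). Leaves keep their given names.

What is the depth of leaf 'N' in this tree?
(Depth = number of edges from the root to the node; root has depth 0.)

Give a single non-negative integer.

Newick: (S,((E,Y,Z),N,B));
Naming internals by '(' encounter order: outermost '(' = _0, next = _1, ...
Query node: N
Path from root: _0 -> _1 -> N
Depth of N: 2 (number of edges from root)

Answer: 2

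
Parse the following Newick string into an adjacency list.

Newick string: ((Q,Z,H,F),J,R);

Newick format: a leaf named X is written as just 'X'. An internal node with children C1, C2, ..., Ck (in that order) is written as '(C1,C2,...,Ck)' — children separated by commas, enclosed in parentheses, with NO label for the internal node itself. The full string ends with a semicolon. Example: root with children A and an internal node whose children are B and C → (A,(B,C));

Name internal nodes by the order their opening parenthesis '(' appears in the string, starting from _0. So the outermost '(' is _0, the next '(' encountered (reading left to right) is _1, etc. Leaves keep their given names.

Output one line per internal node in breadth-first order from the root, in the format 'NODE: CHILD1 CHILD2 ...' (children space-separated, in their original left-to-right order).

Input: ((Q,Z,H,F),J,R);
Scanning left-to-right, naming '(' by encounter order:
  pos 0: '(' -> open internal node _0 (depth 1)
  pos 1: '(' -> open internal node _1 (depth 2)
  pos 9: ')' -> close internal node _1 (now at depth 1)
  pos 14: ')' -> close internal node _0 (now at depth 0)
Total internal nodes: 2
BFS adjacency from root:
  _0: _1 J R
  _1: Q Z H F

Answer: _0: _1 J R
_1: Q Z H F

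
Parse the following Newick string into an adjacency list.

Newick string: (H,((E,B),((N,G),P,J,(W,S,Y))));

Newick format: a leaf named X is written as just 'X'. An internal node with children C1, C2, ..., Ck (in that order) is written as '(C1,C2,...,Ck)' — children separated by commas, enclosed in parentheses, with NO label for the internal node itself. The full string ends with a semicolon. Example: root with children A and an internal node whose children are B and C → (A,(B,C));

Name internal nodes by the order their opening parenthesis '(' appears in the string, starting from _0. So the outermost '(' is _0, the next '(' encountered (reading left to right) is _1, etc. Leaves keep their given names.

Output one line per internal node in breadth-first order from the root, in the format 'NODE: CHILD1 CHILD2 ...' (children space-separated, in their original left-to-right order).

Answer: _0: H _1
_1: _2 _3
_2: E B
_3: _4 P J _5
_4: N G
_5: W S Y

Derivation:
Input: (H,((E,B),((N,G),P,J,(W,S,Y))));
Scanning left-to-right, naming '(' by encounter order:
  pos 0: '(' -> open internal node _0 (depth 1)
  pos 3: '(' -> open internal node _1 (depth 2)
  pos 4: '(' -> open internal node _2 (depth 3)
  pos 8: ')' -> close internal node _2 (now at depth 2)
  pos 10: '(' -> open internal node _3 (depth 3)
  pos 11: '(' -> open internal node _4 (depth 4)
  pos 15: ')' -> close internal node _4 (now at depth 3)
  pos 21: '(' -> open internal node _5 (depth 4)
  pos 27: ')' -> close internal node _5 (now at depth 3)
  pos 28: ')' -> close internal node _3 (now at depth 2)
  pos 29: ')' -> close internal node _1 (now at depth 1)
  pos 30: ')' -> close internal node _0 (now at depth 0)
Total internal nodes: 6
BFS adjacency from root:
  _0: H _1
  _1: _2 _3
  _2: E B
  _3: _4 P J _5
  _4: N G
  _5: W S Y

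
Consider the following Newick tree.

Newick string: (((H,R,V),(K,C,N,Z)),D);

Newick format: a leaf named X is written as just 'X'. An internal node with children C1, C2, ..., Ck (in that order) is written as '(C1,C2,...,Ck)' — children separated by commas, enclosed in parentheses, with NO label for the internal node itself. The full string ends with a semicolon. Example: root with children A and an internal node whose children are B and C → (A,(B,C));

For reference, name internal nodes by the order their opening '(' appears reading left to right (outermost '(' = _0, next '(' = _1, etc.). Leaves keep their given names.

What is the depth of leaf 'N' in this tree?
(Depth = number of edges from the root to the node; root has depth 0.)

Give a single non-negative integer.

Newick: (((H,R,V),(K,C,N,Z)),D);
Naming internals by '(' encounter order: outermost '(' = _0, next = _1, ...
Query node: N
Path from root: _0 -> _1 -> _3 -> N
Depth of N: 3 (number of edges from root)

Answer: 3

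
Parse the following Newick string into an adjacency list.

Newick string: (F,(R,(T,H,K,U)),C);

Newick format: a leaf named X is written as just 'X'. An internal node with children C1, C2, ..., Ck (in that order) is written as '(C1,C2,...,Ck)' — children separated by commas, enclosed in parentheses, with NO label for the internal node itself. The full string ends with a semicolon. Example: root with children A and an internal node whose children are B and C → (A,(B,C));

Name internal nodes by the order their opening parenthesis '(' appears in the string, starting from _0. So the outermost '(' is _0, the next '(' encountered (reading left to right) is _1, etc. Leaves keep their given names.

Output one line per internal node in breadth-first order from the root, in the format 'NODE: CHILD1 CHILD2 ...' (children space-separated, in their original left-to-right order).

Answer: _0: F _1 C
_1: R _2
_2: T H K U

Derivation:
Input: (F,(R,(T,H,K,U)),C);
Scanning left-to-right, naming '(' by encounter order:
  pos 0: '(' -> open internal node _0 (depth 1)
  pos 3: '(' -> open internal node _1 (depth 2)
  pos 6: '(' -> open internal node _2 (depth 3)
  pos 14: ')' -> close internal node _2 (now at depth 2)
  pos 15: ')' -> close internal node _1 (now at depth 1)
  pos 18: ')' -> close internal node _0 (now at depth 0)
Total internal nodes: 3
BFS adjacency from root:
  _0: F _1 C
  _1: R _2
  _2: T H K U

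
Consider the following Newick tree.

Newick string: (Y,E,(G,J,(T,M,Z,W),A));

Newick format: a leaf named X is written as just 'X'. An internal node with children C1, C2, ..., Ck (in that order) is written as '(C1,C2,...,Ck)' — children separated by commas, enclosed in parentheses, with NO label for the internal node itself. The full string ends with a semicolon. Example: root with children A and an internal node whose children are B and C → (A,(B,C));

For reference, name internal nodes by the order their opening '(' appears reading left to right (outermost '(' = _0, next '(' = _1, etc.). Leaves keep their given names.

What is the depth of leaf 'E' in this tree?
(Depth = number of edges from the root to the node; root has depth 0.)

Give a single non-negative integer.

Newick: (Y,E,(G,J,(T,M,Z,W),A));
Naming internals by '(' encounter order: outermost '(' = _0, next = _1, ...
Query node: E
Path from root: _0 -> E
Depth of E: 1 (number of edges from root)

Answer: 1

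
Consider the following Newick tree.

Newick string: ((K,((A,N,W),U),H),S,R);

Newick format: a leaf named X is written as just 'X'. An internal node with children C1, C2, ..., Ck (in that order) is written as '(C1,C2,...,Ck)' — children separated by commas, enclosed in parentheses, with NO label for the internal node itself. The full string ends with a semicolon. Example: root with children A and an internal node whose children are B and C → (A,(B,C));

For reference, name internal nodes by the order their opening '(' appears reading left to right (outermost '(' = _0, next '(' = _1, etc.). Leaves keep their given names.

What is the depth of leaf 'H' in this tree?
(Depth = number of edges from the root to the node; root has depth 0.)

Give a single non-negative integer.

Answer: 2

Derivation:
Newick: ((K,((A,N,W),U),H),S,R);
Naming internals by '(' encounter order: outermost '(' = _0, next = _1, ...
Query node: H
Path from root: _0 -> _1 -> H
Depth of H: 2 (number of edges from root)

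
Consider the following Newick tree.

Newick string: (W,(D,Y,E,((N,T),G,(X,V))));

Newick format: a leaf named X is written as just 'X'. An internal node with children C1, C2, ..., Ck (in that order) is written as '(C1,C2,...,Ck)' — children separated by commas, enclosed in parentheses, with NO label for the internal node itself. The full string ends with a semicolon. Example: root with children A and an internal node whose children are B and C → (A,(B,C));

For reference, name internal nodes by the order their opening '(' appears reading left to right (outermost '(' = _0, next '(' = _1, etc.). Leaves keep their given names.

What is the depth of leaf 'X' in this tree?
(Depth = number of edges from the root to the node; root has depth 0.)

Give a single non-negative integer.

Newick: (W,(D,Y,E,((N,T),G,(X,V))));
Naming internals by '(' encounter order: outermost '(' = _0, next = _1, ...
Query node: X
Path from root: _0 -> _1 -> _2 -> _4 -> X
Depth of X: 4 (number of edges from root)

Answer: 4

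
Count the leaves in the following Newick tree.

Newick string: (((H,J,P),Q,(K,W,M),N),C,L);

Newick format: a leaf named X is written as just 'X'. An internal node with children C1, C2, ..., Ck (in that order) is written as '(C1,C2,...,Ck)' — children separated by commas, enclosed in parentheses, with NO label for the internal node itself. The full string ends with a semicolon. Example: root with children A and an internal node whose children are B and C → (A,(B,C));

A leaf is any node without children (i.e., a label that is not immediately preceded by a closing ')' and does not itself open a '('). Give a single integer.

Answer: 10

Derivation:
Newick: (((H,J,P),Q,(K,W,M),N),C,L);
Scan left-to-right; a leaf is any maximal label run not followed by '(':
  pos 3: leaf 'H' → count = 1
  pos 5: leaf 'J' → count = 2
  pos 7: leaf 'P' → count = 3
  pos 10: leaf 'Q' → count = 4
  pos 13: leaf 'K' → count = 5
  pos 15: leaf 'W' → count = 6
  pos 17: leaf 'M' → count = 7
  pos 20: leaf 'N' → count = 8
  pos 23: leaf 'C' → count = 9
  pos 25: leaf 'L' → count = 10
Total leaves: 10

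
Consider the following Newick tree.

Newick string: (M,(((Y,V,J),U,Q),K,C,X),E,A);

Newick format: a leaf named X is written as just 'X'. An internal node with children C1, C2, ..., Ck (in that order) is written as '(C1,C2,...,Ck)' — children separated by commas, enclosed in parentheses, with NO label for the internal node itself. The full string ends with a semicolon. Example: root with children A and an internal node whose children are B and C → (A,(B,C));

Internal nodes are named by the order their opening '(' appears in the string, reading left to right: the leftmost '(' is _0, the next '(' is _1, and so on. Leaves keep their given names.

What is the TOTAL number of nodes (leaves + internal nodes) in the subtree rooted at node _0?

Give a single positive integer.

Newick: (M,(((Y,V,J),U,Q),K,C,X),E,A);
Locate _0: it is the '(' at position 0 (the 1st '(' reading left to right).
Query: subtree rooted at _0
_0: subtree_size = 1 + 14
  M: subtree_size = 1 + 0
  _1: subtree_size = 1 + 10
    _2: subtree_size = 1 + 6
      _3: subtree_size = 1 + 3
        Y: subtree_size = 1 + 0
        V: subtree_size = 1 + 0
        J: subtree_size = 1 + 0
      U: subtree_size = 1 + 0
      Q: subtree_size = 1 + 0
    K: subtree_size = 1 + 0
    C: subtree_size = 1 + 0
    X: subtree_size = 1 + 0
  E: subtree_size = 1 + 0
  A: subtree_size = 1 + 0
Total subtree size of _0: 15

Answer: 15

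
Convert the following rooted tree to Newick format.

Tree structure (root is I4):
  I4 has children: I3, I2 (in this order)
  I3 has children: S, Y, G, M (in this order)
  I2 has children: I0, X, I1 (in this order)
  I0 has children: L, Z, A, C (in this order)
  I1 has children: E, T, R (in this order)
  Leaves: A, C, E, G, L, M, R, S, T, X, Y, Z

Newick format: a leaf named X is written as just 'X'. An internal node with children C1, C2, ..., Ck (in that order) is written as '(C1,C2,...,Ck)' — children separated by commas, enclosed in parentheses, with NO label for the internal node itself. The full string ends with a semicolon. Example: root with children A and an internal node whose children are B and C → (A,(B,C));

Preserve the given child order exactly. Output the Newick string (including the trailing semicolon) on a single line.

Answer: ((S,Y,G,M),((L,Z,A,C),X,(E,T,R)));

Derivation:
internal I4 with children ['I3', 'I2']
  internal I3 with children ['S', 'Y', 'G', 'M']
    leaf 'S' → 'S'
    leaf 'Y' → 'Y'
    leaf 'G' → 'G'
    leaf 'M' → 'M'
  → '(S,Y,G,M)'
  internal I2 with children ['I0', 'X', 'I1']
    internal I0 with children ['L', 'Z', 'A', 'C']
      leaf 'L' → 'L'
      leaf 'Z' → 'Z'
      leaf 'A' → 'A'
      leaf 'C' → 'C'
    → '(L,Z,A,C)'
    leaf 'X' → 'X'
    internal I1 with children ['E', 'T', 'R']
      leaf 'E' → 'E'
      leaf 'T' → 'T'
      leaf 'R' → 'R'
    → '(E,T,R)'
  → '((L,Z,A,C),X,(E,T,R))'
→ '((S,Y,G,M),((L,Z,A,C),X,(E,T,R)))'
Final: ((S,Y,G,M),((L,Z,A,C),X,(E,T,R)));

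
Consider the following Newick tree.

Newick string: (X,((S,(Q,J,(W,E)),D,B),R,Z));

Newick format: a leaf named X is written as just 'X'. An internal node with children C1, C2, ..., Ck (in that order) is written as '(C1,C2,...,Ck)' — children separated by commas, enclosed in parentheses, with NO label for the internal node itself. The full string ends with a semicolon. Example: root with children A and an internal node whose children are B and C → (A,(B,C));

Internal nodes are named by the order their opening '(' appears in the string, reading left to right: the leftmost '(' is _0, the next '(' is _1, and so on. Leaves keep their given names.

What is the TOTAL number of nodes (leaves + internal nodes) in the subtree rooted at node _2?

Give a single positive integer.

Answer: 10

Derivation:
Newick: (X,((S,(Q,J,(W,E)),D,B),R,Z));
Locate _2: it is the '(' at position 4 (the 3rd '(' reading left to right).
Query: subtree rooted at _2
_2: subtree_size = 1 + 9
  S: subtree_size = 1 + 0
  _3: subtree_size = 1 + 5
    Q: subtree_size = 1 + 0
    J: subtree_size = 1 + 0
    _4: subtree_size = 1 + 2
      W: subtree_size = 1 + 0
      E: subtree_size = 1 + 0
  D: subtree_size = 1 + 0
  B: subtree_size = 1 + 0
Total subtree size of _2: 10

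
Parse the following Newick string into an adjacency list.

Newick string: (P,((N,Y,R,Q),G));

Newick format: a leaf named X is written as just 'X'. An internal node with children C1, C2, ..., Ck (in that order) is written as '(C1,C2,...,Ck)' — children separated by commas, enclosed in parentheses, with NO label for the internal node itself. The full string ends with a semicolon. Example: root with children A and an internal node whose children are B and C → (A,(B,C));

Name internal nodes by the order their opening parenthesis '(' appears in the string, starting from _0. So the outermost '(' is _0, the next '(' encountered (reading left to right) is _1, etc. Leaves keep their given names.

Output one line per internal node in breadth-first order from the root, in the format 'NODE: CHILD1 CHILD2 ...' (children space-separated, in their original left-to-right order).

Answer: _0: P _1
_1: _2 G
_2: N Y R Q

Derivation:
Input: (P,((N,Y,R,Q),G));
Scanning left-to-right, naming '(' by encounter order:
  pos 0: '(' -> open internal node _0 (depth 1)
  pos 3: '(' -> open internal node _1 (depth 2)
  pos 4: '(' -> open internal node _2 (depth 3)
  pos 12: ')' -> close internal node _2 (now at depth 2)
  pos 15: ')' -> close internal node _1 (now at depth 1)
  pos 16: ')' -> close internal node _0 (now at depth 0)
Total internal nodes: 3
BFS adjacency from root:
  _0: P _1
  _1: _2 G
  _2: N Y R Q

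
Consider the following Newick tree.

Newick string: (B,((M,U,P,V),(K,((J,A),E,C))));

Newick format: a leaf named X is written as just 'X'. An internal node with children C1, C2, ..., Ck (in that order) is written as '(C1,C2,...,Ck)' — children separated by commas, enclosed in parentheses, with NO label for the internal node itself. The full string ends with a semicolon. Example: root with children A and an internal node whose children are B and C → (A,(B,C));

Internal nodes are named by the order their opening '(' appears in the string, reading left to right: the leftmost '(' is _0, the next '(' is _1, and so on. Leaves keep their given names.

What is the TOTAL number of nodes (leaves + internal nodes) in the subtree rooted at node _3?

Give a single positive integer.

Newick: (B,((M,U,P,V),(K,((J,A),E,C))));
Locate _3: it is the '(' at position 14 (the 4th '(' reading left to right).
Query: subtree rooted at _3
_3: subtree_size = 1 + 7
  K: subtree_size = 1 + 0
  _4: subtree_size = 1 + 5
    _5: subtree_size = 1 + 2
      J: subtree_size = 1 + 0
      A: subtree_size = 1 + 0
    E: subtree_size = 1 + 0
    C: subtree_size = 1 + 0
Total subtree size of _3: 8

Answer: 8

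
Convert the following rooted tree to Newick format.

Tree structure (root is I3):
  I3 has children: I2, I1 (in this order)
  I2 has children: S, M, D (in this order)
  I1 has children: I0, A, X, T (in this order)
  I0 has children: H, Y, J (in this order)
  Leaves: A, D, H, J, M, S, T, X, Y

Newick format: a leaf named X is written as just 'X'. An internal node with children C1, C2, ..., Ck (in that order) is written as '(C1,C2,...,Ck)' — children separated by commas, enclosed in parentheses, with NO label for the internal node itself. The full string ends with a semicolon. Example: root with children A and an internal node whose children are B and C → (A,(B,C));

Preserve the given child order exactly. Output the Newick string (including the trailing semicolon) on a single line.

Answer: ((S,M,D),((H,Y,J),A,X,T));

Derivation:
internal I3 with children ['I2', 'I1']
  internal I2 with children ['S', 'M', 'D']
    leaf 'S' → 'S'
    leaf 'M' → 'M'
    leaf 'D' → 'D'
  → '(S,M,D)'
  internal I1 with children ['I0', 'A', 'X', 'T']
    internal I0 with children ['H', 'Y', 'J']
      leaf 'H' → 'H'
      leaf 'Y' → 'Y'
      leaf 'J' → 'J'
    → '(H,Y,J)'
    leaf 'A' → 'A'
    leaf 'X' → 'X'
    leaf 'T' → 'T'
  → '((H,Y,J),A,X,T)'
→ '((S,M,D),((H,Y,J),A,X,T))'
Final: ((S,M,D),((H,Y,J),A,X,T));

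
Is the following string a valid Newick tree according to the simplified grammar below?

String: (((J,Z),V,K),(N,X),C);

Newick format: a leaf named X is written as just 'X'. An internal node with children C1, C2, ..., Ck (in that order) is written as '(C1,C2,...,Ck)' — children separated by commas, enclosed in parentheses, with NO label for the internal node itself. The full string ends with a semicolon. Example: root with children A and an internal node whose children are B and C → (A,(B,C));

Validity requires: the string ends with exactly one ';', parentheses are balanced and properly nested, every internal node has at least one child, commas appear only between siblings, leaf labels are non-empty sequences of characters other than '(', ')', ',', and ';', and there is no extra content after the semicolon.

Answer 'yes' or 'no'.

Answer: yes

Derivation:
Input: (((J,Z),V,K),(N,X),C);
Paren balance: 4 '(' vs 4 ')' OK
Ends with single ';': True
Full parse: OK
Valid: True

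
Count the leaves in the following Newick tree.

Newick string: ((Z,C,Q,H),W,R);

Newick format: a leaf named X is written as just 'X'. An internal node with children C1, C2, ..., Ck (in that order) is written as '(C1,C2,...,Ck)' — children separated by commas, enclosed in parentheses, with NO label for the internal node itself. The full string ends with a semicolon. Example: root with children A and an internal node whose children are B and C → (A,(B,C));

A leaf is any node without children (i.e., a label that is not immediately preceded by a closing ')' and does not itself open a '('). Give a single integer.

Answer: 6

Derivation:
Newick: ((Z,C,Q,H),W,R);
Scan left-to-right; a leaf is any maximal label run not followed by '(':
  pos 2: leaf 'Z' → count = 1
  pos 4: leaf 'C' → count = 2
  pos 6: leaf 'Q' → count = 3
  pos 8: leaf 'H' → count = 4
  pos 11: leaf 'W' → count = 5
  pos 13: leaf 'R' → count = 6
Total leaves: 6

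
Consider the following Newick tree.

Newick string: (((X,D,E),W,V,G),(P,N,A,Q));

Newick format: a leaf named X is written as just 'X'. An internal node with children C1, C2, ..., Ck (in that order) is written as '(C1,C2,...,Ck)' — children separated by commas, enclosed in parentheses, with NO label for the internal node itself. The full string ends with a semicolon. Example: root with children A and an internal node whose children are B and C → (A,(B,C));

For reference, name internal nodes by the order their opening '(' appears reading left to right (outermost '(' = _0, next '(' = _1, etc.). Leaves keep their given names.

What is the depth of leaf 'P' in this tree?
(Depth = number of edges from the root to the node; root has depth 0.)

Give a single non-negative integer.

Newick: (((X,D,E),W,V,G),(P,N,A,Q));
Naming internals by '(' encounter order: outermost '(' = _0, next = _1, ...
Query node: P
Path from root: _0 -> _3 -> P
Depth of P: 2 (number of edges from root)

Answer: 2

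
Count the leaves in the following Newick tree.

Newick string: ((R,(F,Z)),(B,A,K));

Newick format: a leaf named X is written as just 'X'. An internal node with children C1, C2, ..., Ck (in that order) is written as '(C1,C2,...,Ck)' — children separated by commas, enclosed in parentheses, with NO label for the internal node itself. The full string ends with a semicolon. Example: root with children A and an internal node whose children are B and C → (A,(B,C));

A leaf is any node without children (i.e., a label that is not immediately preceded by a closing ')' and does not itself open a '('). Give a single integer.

Answer: 6

Derivation:
Newick: ((R,(F,Z)),(B,A,K));
Scan left-to-right; a leaf is any maximal label run not followed by '(':
  pos 2: leaf 'R' → count = 1
  pos 5: leaf 'F' → count = 2
  pos 7: leaf 'Z' → count = 3
  pos 12: leaf 'B' → count = 4
  pos 14: leaf 'A' → count = 5
  pos 16: leaf 'K' → count = 6
Total leaves: 6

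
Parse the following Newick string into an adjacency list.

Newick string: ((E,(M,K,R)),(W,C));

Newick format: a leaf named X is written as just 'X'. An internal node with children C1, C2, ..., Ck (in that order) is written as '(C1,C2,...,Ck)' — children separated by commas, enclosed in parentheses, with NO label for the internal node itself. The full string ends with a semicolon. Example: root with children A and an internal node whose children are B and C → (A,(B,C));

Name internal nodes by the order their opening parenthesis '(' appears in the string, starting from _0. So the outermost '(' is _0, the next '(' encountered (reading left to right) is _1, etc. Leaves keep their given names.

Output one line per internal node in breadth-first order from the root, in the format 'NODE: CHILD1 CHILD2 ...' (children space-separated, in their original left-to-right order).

Answer: _0: _1 _3
_1: E _2
_3: W C
_2: M K R

Derivation:
Input: ((E,(M,K,R)),(W,C));
Scanning left-to-right, naming '(' by encounter order:
  pos 0: '(' -> open internal node _0 (depth 1)
  pos 1: '(' -> open internal node _1 (depth 2)
  pos 4: '(' -> open internal node _2 (depth 3)
  pos 10: ')' -> close internal node _2 (now at depth 2)
  pos 11: ')' -> close internal node _1 (now at depth 1)
  pos 13: '(' -> open internal node _3 (depth 2)
  pos 17: ')' -> close internal node _3 (now at depth 1)
  pos 18: ')' -> close internal node _0 (now at depth 0)
Total internal nodes: 4
BFS adjacency from root:
  _0: _1 _3
  _1: E _2
  _3: W C
  _2: M K R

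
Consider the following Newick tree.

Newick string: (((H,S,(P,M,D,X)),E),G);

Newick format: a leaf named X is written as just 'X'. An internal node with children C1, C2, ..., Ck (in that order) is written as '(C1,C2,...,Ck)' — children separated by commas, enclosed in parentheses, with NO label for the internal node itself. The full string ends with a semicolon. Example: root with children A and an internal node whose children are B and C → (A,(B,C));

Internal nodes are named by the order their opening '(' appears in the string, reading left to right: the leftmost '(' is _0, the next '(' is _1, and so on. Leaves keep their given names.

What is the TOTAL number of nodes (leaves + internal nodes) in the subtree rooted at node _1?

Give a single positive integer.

Newick: (((H,S,(P,M,D,X)),E),G);
Locate _1: it is the '(' at position 1 (the 2nd '(' reading left to right).
Query: subtree rooted at _1
_1: subtree_size = 1 + 9
  _2: subtree_size = 1 + 7
    H: subtree_size = 1 + 0
    S: subtree_size = 1 + 0
    _3: subtree_size = 1 + 4
      P: subtree_size = 1 + 0
      M: subtree_size = 1 + 0
      D: subtree_size = 1 + 0
      X: subtree_size = 1 + 0
  E: subtree_size = 1 + 0
Total subtree size of _1: 10

Answer: 10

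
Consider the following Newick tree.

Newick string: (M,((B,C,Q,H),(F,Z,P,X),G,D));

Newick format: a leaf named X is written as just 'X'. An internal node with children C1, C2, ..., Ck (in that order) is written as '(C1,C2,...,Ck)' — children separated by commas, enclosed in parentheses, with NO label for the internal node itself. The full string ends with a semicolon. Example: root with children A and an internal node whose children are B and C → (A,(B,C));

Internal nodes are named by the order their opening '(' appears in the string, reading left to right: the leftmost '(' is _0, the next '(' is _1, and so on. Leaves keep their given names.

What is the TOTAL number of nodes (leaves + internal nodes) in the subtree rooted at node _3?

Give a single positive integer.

Newick: (M,((B,C,Q,H),(F,Z,P,X),G,D));
Locate _3: it is the '(' at position 14 (the 4th '(' reading left to right).
Query: subtree rooted at _3
_3: subtree_size = 1 + 4
  F: subtree_size = 1 + 0
  Z: subtree_size = 1 + 0
  P: subtree_size = 1 + 0
  X: subtree_size = 1 + 0
Total subtree size of _3: 5

Answer: 5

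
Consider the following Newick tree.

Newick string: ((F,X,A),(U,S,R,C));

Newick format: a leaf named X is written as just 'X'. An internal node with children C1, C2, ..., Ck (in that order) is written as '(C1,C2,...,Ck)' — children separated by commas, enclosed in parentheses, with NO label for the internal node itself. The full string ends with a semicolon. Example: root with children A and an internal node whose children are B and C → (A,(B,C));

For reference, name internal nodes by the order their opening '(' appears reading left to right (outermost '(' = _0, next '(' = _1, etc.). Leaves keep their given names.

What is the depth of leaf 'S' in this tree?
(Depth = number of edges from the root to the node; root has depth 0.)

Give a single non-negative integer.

Newick: ((F,X,A),(U,S,R,C));
Naming internals by '(' encounter order: outermost '(' = _0, next = _1, ...
Query node: S
Path from root: _0 -> _2 -> S
Depth of S: 2 (number of edges from root)

Answer: 2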